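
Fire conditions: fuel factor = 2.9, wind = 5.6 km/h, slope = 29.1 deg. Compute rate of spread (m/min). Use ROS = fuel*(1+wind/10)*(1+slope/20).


Formula: ROS = fuel * (1 + wind/10) * (1 + slope/20)
Wind factor = 1 + 5.6/10 = 1.56
Slope factor = 1 + 29.1/20 = 2.455
ROS = 2.9 * 1.56 * 2.455 = 11.11 m/min

11.11


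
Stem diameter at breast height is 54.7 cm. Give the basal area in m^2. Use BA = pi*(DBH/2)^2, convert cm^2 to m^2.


Formula: BA = pi * (DBH/2)^2 / 10000  (cm^2 to m^2)
Radius = DBH/2 = 54.7/2 = 27.35 cm
BA = pi * 27.35^2 / 10000
   = 2349.982 cm^2 / 10000
   = 0.235 m^2

0.235


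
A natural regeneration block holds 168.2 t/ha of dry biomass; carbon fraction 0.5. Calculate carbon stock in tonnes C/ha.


Formula: Carbon Stock = Biomass * Carbon Fraction
C = 168.2 t/ha * 0.5
C = 84.1 t C/ha

84.1


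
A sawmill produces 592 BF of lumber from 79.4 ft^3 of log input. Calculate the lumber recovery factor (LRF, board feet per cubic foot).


Formula: LRF = Lumber Output (BF) / Log Input (ft^3)
LRF = 592 BF / 79.4 ft^3
LRF = 7.46 BF/ft^3

7.46


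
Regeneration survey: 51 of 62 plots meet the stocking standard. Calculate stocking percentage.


Formula: Stocking % = stocked plots / total plots * 100
Stocking = 51 / 62 * 100
Stocking = 0.8226 * 100 = 82.3%

82.3


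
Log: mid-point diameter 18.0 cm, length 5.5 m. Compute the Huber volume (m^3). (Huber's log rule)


Huber: V = Am * L,  Am = pi*(Dm/200)^2
Am = pi*(18.0/200)^2 = 0.025447 m^2
V = 0.025447*5.5 = 0.14 m^3

0.14


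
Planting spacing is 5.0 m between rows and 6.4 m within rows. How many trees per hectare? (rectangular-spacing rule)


Formula: TPH = 10000 m^2/ha / (spacing_x * spacing_y)
Area per tree = 5.0 m * 6.4 m = 32.0 m^2
TPH = 10000 / 32.0 = 313 trees/ha

313


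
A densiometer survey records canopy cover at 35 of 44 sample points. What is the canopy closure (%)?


Formula: Canopy closure = covered points / total points * 100
Closure = 35 / 44 * 100
Closure = 0.7955 * 100 = 79.5%

79.5


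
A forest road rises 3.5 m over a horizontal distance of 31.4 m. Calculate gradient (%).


Formula: Gradient = rise / run * 100
Gradient = 3.5 / 31.4 * 100 = 11.1%

11.1


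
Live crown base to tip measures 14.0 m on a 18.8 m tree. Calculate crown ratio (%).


Formula: Crown Ratio = (Crown Length / Total Height) * 100
CR = (14.0 m / 18.8 m) * 100
CR = 0.7447 * 100 = 74.5%

74.5


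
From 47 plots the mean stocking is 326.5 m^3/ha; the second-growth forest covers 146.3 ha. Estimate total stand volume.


Formula: Total Volume = Mean Volume per ha * Total Area
Total Volume = 326.5 m^3/ha * 146.3 ha
Total Volume = 47767 m^3

47767


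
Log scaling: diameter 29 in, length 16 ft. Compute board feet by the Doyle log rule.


Doyle: BF = (D - 4)^2 * L / 16
Adjusted diameter = 29 - 4 = 25 in
(D-4)^2 = 25^2 = 625
BF = 625 * 16 / 16 = 625 BF

625


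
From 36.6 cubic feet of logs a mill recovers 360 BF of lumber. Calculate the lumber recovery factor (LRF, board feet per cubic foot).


Formula: LRF = Lumber Output (BF) / Log Input (ft^3)
LRF = 360 BF / 36.6 ft^3
LRF = 9.84 BF/ft^3

9.84


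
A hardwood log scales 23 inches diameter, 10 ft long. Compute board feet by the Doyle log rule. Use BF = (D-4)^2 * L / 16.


Doyle: BF = (D - 4)^2 * L / 16
Adjusted diameter = 23 - 4 = 19 in
(D-4)^2 = 19^2 = 361
BF = 361 * 10 / 16 = 226 BF

226


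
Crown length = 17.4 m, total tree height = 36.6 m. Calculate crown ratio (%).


Formula: Crown Ratio = (Crown Length / Total Height) * 100
CR = (17.4 m / 36.6 m) * 100
CR = 0.4754 * 100 = 47.5%

47.5


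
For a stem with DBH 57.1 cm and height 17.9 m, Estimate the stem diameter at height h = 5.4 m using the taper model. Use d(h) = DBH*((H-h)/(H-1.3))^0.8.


Taper: d(h) = DBH * ((H - h) / (H - 1.3))^0.8
Numerator = H - h = 17.9 - 5.4 = 12.5 m
Denominator = H - 1.3 = 17.9 - 1.3 = 16.6 m
Ratio = 12.5 / 16.6 = 0.75301
d = 57.1 * 0.75301^0.8 = 45.5 cm

45.5


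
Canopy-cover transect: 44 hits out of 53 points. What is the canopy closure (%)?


Formula: Canopy closure = covered points / total points * 100
Closure = 44 / 53 * 100
Closure = 0.8302 * 100 = 83.0%

83.0


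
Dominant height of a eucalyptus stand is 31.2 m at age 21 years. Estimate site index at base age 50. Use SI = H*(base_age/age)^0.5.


Formula: SI = H_dom * (base_age / age)^0.5
Age ratio = 50 / 21 = 2.38095
sqrt(age_ratio) = 1.54303
SI = 31.2 * 1.54303 = 48.1 m

48.1


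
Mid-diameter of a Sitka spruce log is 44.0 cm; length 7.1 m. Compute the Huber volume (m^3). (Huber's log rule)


Huber: V = Am * L,  Am = pi*(Dm/200)^2
Am = pi*(44.0/200)^2 = 0.152053 m^2
V = 0.152053*7.1 = 1.0796 m^3

1.0796


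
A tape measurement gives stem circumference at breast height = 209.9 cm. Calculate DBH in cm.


Formula: DBH = C / pi
DBH = 209.9 / pi
pi = 3.14159...
DBH = 66.8 cm

66.8


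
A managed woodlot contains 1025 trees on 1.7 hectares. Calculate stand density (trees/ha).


Formula: Stand Density = N_trees / Area_ha
Density = 1025 trees / 1.7 ha
Density = 603 trees/ha

603


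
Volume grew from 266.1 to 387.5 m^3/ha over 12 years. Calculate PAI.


Formula: PAI = (V_T2 - V_T1) / (T2 - T1)
Volume increment = 387.5 - 266.1 = 121.4 m^3/ha
PAI = 121.4 / 12 = 10.12 m^3/ha/year

10.12


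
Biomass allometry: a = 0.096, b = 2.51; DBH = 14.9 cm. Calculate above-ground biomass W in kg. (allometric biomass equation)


Formula: W = a * DBH^b  (allometric power law)
DBH^b = 14.9^2.51 = 880.4355
W = 0.096 * 880.4355 = 84.5 kg

84.5


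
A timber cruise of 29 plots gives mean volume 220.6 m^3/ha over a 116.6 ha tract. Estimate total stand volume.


Formula: Total Volume = Mean Volume per ha * Total Area
Total Volume = 220.6 m^3/ha * 116.6 ha
Total Volume = 25722 m^3

25722


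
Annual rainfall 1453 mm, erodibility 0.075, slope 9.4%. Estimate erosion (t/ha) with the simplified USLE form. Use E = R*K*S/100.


Formula: E = R * K * S / 100  (simplified USLE)
R * K = 1453 * 0.075 = 108.975
E = 108.975 * 9.4 / 100 = 10.24 t/ha

10.24


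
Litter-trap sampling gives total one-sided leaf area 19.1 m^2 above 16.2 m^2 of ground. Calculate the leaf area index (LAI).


Formula: LAI = total leaf area / ground area  (dimensionless)
LAI = 19.1 m^2 / 16.2 m^2
LAI = 1.18

1.18


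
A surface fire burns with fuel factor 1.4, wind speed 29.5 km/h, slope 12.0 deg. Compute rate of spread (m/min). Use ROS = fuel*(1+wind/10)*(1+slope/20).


Formula: ROS = fuel * (1 + wind/10) * (1 + slope/20)
Wind factor = 1 + 29.5/10 = 3.95
Slope factor = 1 + 12.0/20 = 1.6
ROS = 1.4 * 3.95 * 1.6 = 8.85 m/min

8.85


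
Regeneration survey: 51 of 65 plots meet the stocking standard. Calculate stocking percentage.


Formula: Stocking % = stocked plots / total plots * 100
Stocking = 51 / 65 * 100
Stocking = 0.7846 * 100 = 78.5%

78.5


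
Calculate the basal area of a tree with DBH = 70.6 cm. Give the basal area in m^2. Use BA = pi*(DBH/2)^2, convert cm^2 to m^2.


Formula: BA = pi * (DBH/2)^2 / 10000  (cm^2 to m^2)
Radius = DBH/2 = 70.6/2 = 35.3 cm
BA = pi * 35.3^2 / 10000
   = 3914.7072 cm^2 / 10000
   = 0.3915 m^2

0.3915


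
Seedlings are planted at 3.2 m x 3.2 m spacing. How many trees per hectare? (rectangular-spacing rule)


Formula: TPH = 10000 m^2/ha / (spacing_x * spacing_y)
Area per tree = 3.2 m * 3.2 m = 10.24 m^2
TPH = 10000 / 10.24 = 977 trees/ha

977


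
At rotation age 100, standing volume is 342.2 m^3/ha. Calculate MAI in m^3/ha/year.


Formula: MAI = Total Volume / Stand Age
MAI = 342.2 m^3/ha / 100 years
MAI = 3.42 m^3/ha/year

3.42


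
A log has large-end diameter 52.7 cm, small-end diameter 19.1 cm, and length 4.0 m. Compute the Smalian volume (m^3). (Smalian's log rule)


Smalian: V = (A1 + A2)/2 * L,  A = pi*(D/200)^2
A1 = pi*(52.7/200)^2 = 0.218128 m^2
A2 = pi*(19.1/200)^2 = 0.028652 m^2
V = (0.218128+0.028652)/2*4.0 = 0.4936 m^3

0.4936


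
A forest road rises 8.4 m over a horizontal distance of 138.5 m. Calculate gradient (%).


Formula: Gradient = rise / run * 100
Gradient = 8.4 / 138.5 * 100 = 6.1%

6.1


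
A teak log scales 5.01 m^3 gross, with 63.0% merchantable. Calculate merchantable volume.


Formula: MV = V_total * (merchantable_pct / 100)
Merchantable fraction = 63.0% / 100 = 0.63
MV = 5.01 m^3 * 0.63 = 3.156 m^3

3.156


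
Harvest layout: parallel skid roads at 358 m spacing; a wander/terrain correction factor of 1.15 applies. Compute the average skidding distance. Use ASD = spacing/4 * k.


Formula: ASD = (spacing / 4) * correction
Uncorrected distance = spacing / 4 = 358 / 4 = 89.5 m
ASD = 89.5 * 1.15 = 103 m

103


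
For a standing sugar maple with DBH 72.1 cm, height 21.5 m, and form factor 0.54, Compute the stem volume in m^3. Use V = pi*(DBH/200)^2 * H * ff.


Formula: V = pi * (DBH/200)^2 * H * ff
Radius = DBH/200 = 72.1/200 = 0.3605 m
Radius^2 = 0.3605^2 = 0.12996025 m^2
V = pi * 0.12996025 * 21.5 * 0.54
V = 4.74 m^3

4.74


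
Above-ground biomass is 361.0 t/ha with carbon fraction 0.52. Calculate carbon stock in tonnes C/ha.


Formula: Carbon Stock = Biomass * Carbon Fraction
C = 361.0 t/ha * 0.52
C = 187.7 t C/ha

187.7


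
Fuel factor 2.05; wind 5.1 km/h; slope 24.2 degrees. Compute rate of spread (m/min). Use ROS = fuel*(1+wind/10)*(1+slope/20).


Formula: ROS = fuel * (1 + wind/10) * (1 + slope/20)
Wind factor = 1 + 5.1/10 = 1.51
Slope factor = 1 + 24.2/20 = 2.21
ROS = 2.05 * 1.51 * 2.21 = 6.84 m/min

6.84


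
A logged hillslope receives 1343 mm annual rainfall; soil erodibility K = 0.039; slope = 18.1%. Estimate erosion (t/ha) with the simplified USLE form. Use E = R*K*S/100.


Formula: E = R * K * S / 100  (simplified USLE)
R * K = 1343 * 0.039 = 52.377
E = 52.377 * 18.1 / 100 = 9.48 t/ha

9.48


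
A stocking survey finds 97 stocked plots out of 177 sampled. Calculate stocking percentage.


Formula: Stocking % = stocked plots / total plots * 100
Stocking = 97 / 177 * 100
Stocking = 0.548 * 100 = 54.8%

54.8


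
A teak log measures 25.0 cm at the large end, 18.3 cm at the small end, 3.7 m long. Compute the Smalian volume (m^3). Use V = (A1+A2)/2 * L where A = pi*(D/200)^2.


Smalian: V = (A1 + A2)/2 * L,  A = pi*(D/200)^2
A1 = pi*(25.0/200)^2 = 0.049087 m^2
A2 = pi*(18.3/200)^2 = 0.026302 m^2
V = (0.049087+0.026302)/2*3.7 = 0.1395 m^3

0.1395


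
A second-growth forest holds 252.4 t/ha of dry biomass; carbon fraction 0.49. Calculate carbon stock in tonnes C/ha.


Formula: Carbon Stock = Biomass * Carbon Fraction
C = 252.4 t/ha * 0.49
C = 123.7 t C/ha

123.7


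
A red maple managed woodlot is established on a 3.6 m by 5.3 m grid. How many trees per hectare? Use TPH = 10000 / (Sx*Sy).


Formula: TPH = 10000 m^2/ha / (spacing_x * spacing_y)
Area per tree = 3.6 m * 5.3 m = 19.08 m^2
TPH = 10000 / 19.08 = 524 trees/ha

524


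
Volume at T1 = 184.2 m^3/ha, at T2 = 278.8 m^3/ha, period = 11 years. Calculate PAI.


Formula: PAI = (V_T2 - V_T1) / (T2 - T1)
Volume increment = 278.8 - 184.2 = 94.6 m^3/ha
PAI = 94.6 / 11 = 8.6 m^3/ha/year

8.6


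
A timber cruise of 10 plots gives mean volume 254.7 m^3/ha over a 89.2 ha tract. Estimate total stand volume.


Formula: Total Volume = Mean Volume per ha * Total Area
Total Volume = 254.7 m^3/ha * 89.2 ha
Total Volume = 22719 m^3

22719


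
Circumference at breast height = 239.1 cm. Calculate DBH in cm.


Formula: DBH = C / pi
DBH = 239.1 / pi
pi = 3.14159...
DBH = 76.1 cm

76.1


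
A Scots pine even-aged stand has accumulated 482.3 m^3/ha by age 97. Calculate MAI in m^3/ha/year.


Formula: MAI = Total Volume / Stand Age
MAI = 482.3 m^3/ha / 97 years
MAI = 4.97 m^3/ha/year

4.97


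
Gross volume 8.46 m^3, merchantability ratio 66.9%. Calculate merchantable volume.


Formula: MV = V_total * (merchantable_pct / 100)
Merchantable fraction = 66.9% / 100 = 0.669
MV = 8.46 m^3 * 0.669 = 5.66 m^3

5.66


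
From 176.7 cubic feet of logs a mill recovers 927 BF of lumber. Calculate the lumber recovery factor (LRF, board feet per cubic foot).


Formula: LRF = Lumber Output (BF) / Log Input (ft^3)
LRF = 927 BF / 176.7 ft^3
LRF = 5.25 BF/ft^3

5.25


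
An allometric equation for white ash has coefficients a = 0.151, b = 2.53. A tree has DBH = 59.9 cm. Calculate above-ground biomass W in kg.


Formula: W = a * DBH^b  (allometric power law)
DBH^b = 59.9^2.53 = 31397.1235
W = 0.151 * 31397.1235 = 4741.0 kg

4741.0


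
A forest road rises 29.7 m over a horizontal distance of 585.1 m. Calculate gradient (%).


Formula: Gradient = rise / run * 100
Gradient = 29.7 / 585.1 * 100 = 5.1%

5.1


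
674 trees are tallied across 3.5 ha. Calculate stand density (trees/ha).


Formula: Stand Density = N_trees / Area_ha
Density = 674 trees / 3.5 ha
Density = 193 trees/ha

193


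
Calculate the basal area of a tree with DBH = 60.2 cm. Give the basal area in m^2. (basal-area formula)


Formula: BA = pi * (DBH/2)^2 / 10000  (cm^2 to m^2)
Radius = DBH/2 = 60.2/2 = 30.1 cm
BA = pi * 30.1^2 / 10000
   = 2846.3144 cm^2 / 10000
   = 0.2846 m^2

0.2846


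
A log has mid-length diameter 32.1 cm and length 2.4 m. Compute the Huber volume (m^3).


Huber: V = Am * L,  Am = pi*(Dm/200)^2
Am = pi*(32.1/200)^2 = 0.080928 m^2
V = 0.080928*2.4 = 0.1942 m^3

0.1942


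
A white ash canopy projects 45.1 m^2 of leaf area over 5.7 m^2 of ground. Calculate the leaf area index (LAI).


Formula: LAI = total leaf area / ground area  (dimensionless)
LAI = 45.1 m^2 / 5.7 m^2
LAI = 7.91

7.91


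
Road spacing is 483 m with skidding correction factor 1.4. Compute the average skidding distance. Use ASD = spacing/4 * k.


Formula: ASD = (spacing / 4) * correction
Uncorrected distance = spacing / 4 = 483 / 4 = 120.75 m
ASD = 120.75 * 1.4 = 169 m

169


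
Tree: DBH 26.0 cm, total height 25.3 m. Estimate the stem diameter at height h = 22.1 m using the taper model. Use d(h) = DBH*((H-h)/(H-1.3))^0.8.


Taper: d(h) = DBH * ((H - h) / (H - 1.3))^0.8
Numerator = H - h = 25.3 - 22.1 = 3.2 m
Denominator = H - 1.3 = 25.3 - 1.3 = 24.0 m
Ratio = 3.2 / 24.0 = 0.13333
d = 26.0 * 0.13333^0.8 = 5.2 cm

5.2


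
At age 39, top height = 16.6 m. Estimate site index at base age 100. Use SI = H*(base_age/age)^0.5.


Formula: SI = H_dom * (base_age / age)^0.5
Age ratio = 100 / 39 = 2.5641
sqrt(age_ratio) = 1.60128
SI = 16.6 * 1.60128 = 26.6 m

26.6


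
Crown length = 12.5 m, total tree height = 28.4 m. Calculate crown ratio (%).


Formula: Crown Ratio = (Crown Length / Total Height) * 100
CR = (12.5 m / 28.4 m) * 100
CR = 0.4401 * 100 = 44.0%

44.0


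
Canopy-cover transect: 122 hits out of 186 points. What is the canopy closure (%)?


Formula: Canopy closure = covered points / total points * 100
Closure = 122 / 186 * 100
Closure = 0.6559 * 100 = 65.6%

65.6


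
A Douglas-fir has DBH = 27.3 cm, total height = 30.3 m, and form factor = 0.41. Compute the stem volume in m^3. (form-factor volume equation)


Formula: V = pi * (DBH/200)^2 * H * ff
Radius = DBH/200 = 27.3/200 = 0.1365 m
Radius^2 = 0.1365^2 = 0.01863225 m^2
V = pi * 0.01863225 * 30.3 * 0.41
V = 0.727 m^3

0.727


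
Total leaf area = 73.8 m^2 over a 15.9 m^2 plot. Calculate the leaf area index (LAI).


Formula: LAI = total leaf area / ground area  (dimensionless)
LAI = 73.8 m^2 / 15.9 m^2
LAI = 4.64

4.64


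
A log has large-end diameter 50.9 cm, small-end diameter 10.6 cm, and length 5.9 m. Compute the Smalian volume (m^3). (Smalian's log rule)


Smalian: V = (A1 + A2)/2 * L,  A = pi*(D/200)^2
A1 = pi*(50.9/200)^2 = 0.203482 m^2
A2 = pi*(10.6/200)^2 = 0.008825 m^2
V = (0.203482+0.008825)/2*5.9 = 0.6263 m^3

0.6263


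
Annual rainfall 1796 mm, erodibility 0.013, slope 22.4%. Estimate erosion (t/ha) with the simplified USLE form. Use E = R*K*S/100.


Formula: E = R * K * S / 100  (simplified USLE)
R * K = 1796 * 0.013 = 23.348
E = 23.348 * 22.4 / 100 = 5.23 t/ha

5.23


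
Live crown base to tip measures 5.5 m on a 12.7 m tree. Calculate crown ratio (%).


Formula: Crown Ratio = (Crown Length / Total Height) * 100
CR = (5.5 m / 12.7 m) * 100
CR = 0.4331 * 100 = 43.3%

43.3


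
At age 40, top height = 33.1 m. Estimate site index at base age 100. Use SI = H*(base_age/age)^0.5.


Formula: SI = H_dom * (base_age / age)^0.5
Age ratio = 100 / 40 = 2.5
sqrt(age_ratio) = 1.58114
SI = 33.1 * 1.58114 = 52.3 m

52.3


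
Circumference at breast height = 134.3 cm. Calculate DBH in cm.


Formula: DBH = C / pi
DBH = 134.3 / pi
pi = 3.14159...
DBH = 42.7 cm

42.7


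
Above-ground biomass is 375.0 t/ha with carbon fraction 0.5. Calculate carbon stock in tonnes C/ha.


Formula: Carbon Stock = Biomass * Carbon Fraction
C = 375.0 t/ha * 0.5
C = 187.5 t C/ha

187.5


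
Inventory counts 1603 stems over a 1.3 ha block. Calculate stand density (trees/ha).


Formula: Stand Density = N_trees / Area_ha
Density = 1603 trees / 1.3 ha
Density = 1233 trees/ha

1233


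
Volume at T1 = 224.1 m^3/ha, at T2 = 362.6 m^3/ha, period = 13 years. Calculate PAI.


Formula: PAI = (V_T2 - V_T1) / (T2 - T1)
Volume increment = 362.6 - 224.1 = 138.5 m^3/ha
PAI = 138.5 / 13 = 10.65 m^3/ha/year

10.65


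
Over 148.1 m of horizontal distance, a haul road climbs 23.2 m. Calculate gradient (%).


Formula: Gradient = rise / run * 100
Gradient = 23.2 / 148.1 * 100 = 15.7%

15.7


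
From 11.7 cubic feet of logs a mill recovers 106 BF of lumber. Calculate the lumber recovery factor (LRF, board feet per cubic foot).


Formula: LRF = Lumber Output (BF) / Log Input (ft^3)
LRF = 106 BF / 11.7 ft^3
LRF = 9.06 BF/ft^3

9.06


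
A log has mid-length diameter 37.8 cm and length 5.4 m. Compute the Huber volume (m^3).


Huber: V = Am * L,  Am = pi*(Dm/200)^2
Am = pi*(37.8/200)^2 = 0.112221 m^2
V = 0.112221*5.4 = 0.606 m^3

0.606


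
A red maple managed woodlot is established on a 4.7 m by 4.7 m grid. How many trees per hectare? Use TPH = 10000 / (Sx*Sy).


Formula: TPH = 10000 m^2/ha / (spacing_x * spacing_y)
Area per tree = 4.7 m * 4.7 m = 22.09 m^2
TPH = 10000 / 22.09 = 453 trees/ha

453


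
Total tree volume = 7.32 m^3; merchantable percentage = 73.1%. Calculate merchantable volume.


Formula: MV = V_total * (merchantable_pct / 100)
Merchantable fraction = 73.1% / 100 = 0.731
MV = 7.32 m^3 * 0.731 = 5.351 m^3

5.351


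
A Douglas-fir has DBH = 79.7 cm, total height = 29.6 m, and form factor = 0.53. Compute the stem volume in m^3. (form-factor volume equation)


Formula: V = pi * (DBH/200)^2 * H * ff
Radius = DBH/200 = 79.7/200 = 0.3985 m
Radius^2 = 0.3985^2 = 0.15880225 m^2
V = pi * 0.15880225 * 29.6 * 0.53
V = 7.827 m^3

7.827


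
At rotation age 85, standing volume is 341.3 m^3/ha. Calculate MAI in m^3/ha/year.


Formula: MAI = Total Volume / Stand Age
MAI = 341.3 m^3/ha / 85 years
MAI = 4.02 m^3/ha/year

4.02


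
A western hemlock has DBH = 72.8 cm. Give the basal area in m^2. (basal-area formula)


Formula: BA = pi * (DBH/2)^2 / 10000  (cm^2 to m^2)
Radius = DBH/2 = 72.8/2 = 36.4 cm
BA = pi * 36.4^2 / 10000
   = 4162.4846 cm^2 / 10000
   = 0.4162 m^2

0.4162


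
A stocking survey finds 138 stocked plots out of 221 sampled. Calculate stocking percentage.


Formula: Stocking % = stocked plots / total plots * 100
Stocking = 138 / 221 * 100
Stocking = 0.6244 * 100 = 62.4%

62.4


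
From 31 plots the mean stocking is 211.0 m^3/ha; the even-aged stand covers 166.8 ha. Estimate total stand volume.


Formula: Total Volume = Mean Volume per ha * Total Area
Total Volume = 211.0 m^3/ha * 166.8 ha
Total Volume = 35195 m^3

35195


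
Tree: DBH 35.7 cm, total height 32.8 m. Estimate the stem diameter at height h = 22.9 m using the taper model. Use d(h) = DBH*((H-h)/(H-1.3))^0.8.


Taper: d(h) = DBH * ((H - h) / (H - 1.3))^0.8
Numerator = H - h = 32.8 - 22.9 = 9.9 m
Denominator = H - 1.3 = 32.8 - 1.3 = 31.5 m
Ratio = 9.9 / 31.5 = 0.31429
d = 35.7 * 0.31429^0.8 = 14.1 cm

14.1


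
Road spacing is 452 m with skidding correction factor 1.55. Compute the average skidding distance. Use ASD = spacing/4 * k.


Formula: ASD = (spacing / 4) * correction
Uncorrected distance = spacing / 4 = 452 / 4 = 113 m
ASD = 113 * 1.55 = 175 m

175


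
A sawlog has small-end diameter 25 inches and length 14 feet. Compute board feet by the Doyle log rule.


Doyle: BF = (D - 4)^2 * L / 16
Adjusted diameter = 25 - 4 = 21 in
(D-4)^2 = 21^2 = 441
BF = 441 * 14 / 16 = 386 BF

386


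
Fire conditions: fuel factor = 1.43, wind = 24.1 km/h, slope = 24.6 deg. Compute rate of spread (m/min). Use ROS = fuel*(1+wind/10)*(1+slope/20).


Formula: ROS = fuel * (1 + wind/10) * (1 + slope/20)
Wind factor = 1 + 24.1/10 = 3.41
Slope factor = 1 + 24.6/20 = 2.23
ROS = 1.43 * 3.41 * 2.23 = 10.87 m/min

10.87


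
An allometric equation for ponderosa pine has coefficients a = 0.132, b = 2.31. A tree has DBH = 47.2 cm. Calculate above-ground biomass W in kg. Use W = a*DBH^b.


Formula: W = a * DBH^b  (allometric power law)
DBH^b = 47.2^2.31 = 7358.7833
W = 0.132 * 7358.7833 = 971.4 kg

971.4


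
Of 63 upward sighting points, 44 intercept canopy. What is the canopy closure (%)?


Formula: Canopy closure = covered points / total points * 100
Closure = 44 / 63 * 100
Closure = 0.6984 * 100 = 69.8%

69.8


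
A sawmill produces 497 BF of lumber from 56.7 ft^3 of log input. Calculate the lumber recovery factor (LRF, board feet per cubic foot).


Formula: LRF = Lumber Output (BF) / Log Input (ft^3)
LRF = 497 BF / 56.7 ft^3
LRF = 8.77 BF/ft^3

8.77


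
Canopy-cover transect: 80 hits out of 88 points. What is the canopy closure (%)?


Formula: Canopy closure = covered points / total points * 100
Closure = 80 / 88 * 100
Closure = 0.9091 * 100 = 90.9%

90.9


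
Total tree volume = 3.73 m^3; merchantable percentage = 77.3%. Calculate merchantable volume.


Formula: MV = V_total * (merchantable_pct / 100)
Merchantable fraction = 77.3% / 100 = 0.773
MV = 3.73 m^3 * 0.773 = 2.883 m^3

2.883


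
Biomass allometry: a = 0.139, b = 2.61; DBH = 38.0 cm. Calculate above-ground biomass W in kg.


Formula: W = a * DBH^b  (allometric power law)
DBH^b = 38.0^2.61 = 13281.1349
W = 0.139 * 13281.1349 = 1846.1 kg

1846.1


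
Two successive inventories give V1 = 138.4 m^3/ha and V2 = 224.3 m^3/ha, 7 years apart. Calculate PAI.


Formula: PAI = (V_T2 - V_T1) / (T2 - T1)
Volume increment = 224.3 - 138.4 = 85.9 m^3/ha
PAI = 85.9 / 7 = 12.27 m^3/ha/year

12.27


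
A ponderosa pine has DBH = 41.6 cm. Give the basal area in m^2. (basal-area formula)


Formula: BA = pi * (DBH/2)^2 / 10000  (cm^2 to m^2)
Radius = DBH/2 = 41.6/2 = 20.8 cm
BA = pi * 20.8^2 / 10000
   = 1359.1786 cm^2 / 10000
   = 0.1359 m^2

0.1359


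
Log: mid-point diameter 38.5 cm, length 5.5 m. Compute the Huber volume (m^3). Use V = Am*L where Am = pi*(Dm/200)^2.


Huber: V = Am * L,  Am = pi*(Dm/200)^2
Am = pi*(38.5/200)^2 = 0.116416 m^2
V = 0.116416*5.5 = 0.6403 m^3

0.6403


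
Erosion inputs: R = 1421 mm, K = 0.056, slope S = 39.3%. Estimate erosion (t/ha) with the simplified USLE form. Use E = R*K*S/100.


Formula: E = R * K * S / 100  (simplified USLE)
R * K = 1421 * 0.056 = 79.576
E = 79.576 * 39.3 / 100 = 31.27 t/ha

31.27


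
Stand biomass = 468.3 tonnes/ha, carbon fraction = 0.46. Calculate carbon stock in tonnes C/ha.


Formula: Carbon Stock = Biomass * Carbon Fraction
C = 468.3 t/ha * 0.46
C = 215.4 t C/ha

215.4


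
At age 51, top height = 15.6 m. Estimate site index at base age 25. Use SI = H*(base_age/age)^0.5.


Formula: SI = H_dom * (base_age / age)^0.5
Age ratio = 25 / 51 = 0.4902
sqrt(age_ratio) = 0.70014
SI = 15.6 * 0.70014 = 10.9 m

10.9


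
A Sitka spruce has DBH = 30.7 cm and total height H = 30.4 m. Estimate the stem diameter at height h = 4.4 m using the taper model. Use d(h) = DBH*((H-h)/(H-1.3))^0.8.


Taper: d(h) = DBH * ((H - h) / (H - 1.3))^0.8
Numerator = H - h = 30.4 - 4.4 = 26.0 m
Denominator = H - 1.3 = 30.4 - 1.3 = 29.1 m
Ratio = 26.0 / 29.1 = 0.89347
d = 30.7 * 0.89347^0.8 = 28.1 cm

28.1


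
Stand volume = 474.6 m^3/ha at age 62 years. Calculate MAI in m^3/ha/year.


Formula: MAI = Total Volume / Stand Age
MAI = 474.6 m^3/ha / 62 years
MAI = 7.65 m^3/ha/year

7.65


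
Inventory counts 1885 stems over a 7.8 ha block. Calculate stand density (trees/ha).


Formula: Stand Density = N_trees / Area_ha
Density = 1885 trees / 7.8 ha
Density = 242 trees/ha

242


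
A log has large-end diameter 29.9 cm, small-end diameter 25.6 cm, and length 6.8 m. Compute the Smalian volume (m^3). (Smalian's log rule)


Smalian: V = (A1 + A2)/2 * L,  A = pi*(D/200)^2
A1 = pi*(29.9/200)^2 = 0.070215 m^2
A2 = pi*(25.6/200)^2 = 0.051472 m^2
V = (0.070215+0.051472)/2*6.8 = 0.4137 m^3

0.4137


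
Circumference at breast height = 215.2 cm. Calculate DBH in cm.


Formula: DBH = C / pi
DBH = 215.2 / pi
pi = 3.14159...
DBH = 68.5 cm

68.5


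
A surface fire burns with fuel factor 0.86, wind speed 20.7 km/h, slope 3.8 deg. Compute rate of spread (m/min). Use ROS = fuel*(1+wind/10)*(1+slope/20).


Formula: ROS = fuel * (1 + wind/10) * (1 + slope/20)
Wind factor = 1 + 20.7/10 = 3.07
Slope factor = 1 + 3.8/20 = 1.19
ROS = 0.86 * 3.07 * 1.19 = 3.14 m/min

3.14


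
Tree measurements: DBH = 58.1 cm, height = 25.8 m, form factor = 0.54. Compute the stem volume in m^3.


Formula: V = pi * (DBH/200)^2 * H * ff
Radius = DBH/200 = 58.1/200 = 0.2905 m
Radius^2 = 0.2905^2 = 0.08439025 m^2
V = pi * 0.08439025 * 25.8 * 0.54
V = 3.694 m^3

3.694


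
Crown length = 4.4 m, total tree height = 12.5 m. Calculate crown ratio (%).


Formula: Crown Ratio = (Crown Length / Total Height) * 100
CR = (4.4 m / 12.5 m) * 100
CR = 0.352 * 100 = 35.2%

35.2


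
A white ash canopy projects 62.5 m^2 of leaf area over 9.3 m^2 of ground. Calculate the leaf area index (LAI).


Formula: LAI = total leaf area / ground area  (dimensionless)
LAI = 62.5 m^2 / 9.3 m^2
LAI = 6.72

6.72


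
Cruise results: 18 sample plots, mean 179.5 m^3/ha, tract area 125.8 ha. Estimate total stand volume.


Formula: Total Volume = Mean Volume per ha * Total Area
Total Volume = 179.5 m^3/ha * 125.8 ha
Total Volume = 22581 m^3

22581


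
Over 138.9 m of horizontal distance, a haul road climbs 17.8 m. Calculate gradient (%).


Formula: Gradient = rise / run * 100
Gradient = 17.8 / 138.9 * 100 = 12.8%

12.8


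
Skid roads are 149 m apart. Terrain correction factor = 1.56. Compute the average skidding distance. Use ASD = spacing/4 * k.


Formula: ASD = (spacing / 4) * correction
Uncorrected distance = spacing / 4 = 149 / 4 = 37.25 m
ASD = 37.25 * 1.56 = 58 m

58


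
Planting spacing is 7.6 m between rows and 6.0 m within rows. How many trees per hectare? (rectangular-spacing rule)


Formula: TPH = 10000 m^2/ha / (spacing_x * spacing_y)
Area per tree = 7.6 m * 6.0 m = 45.6 m^2
TPH = 10000 / 45.6 = 219 trees/ha

219


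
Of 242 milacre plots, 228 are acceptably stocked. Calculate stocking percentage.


Formula: Stocking % = stocked plots / total plots * 100
Stocking = 228 / 242 * 100
Stocking = 0.9421 * 100 = 94.2%

94.2


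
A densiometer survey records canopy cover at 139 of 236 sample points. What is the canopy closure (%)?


Formula: Canopy closure = covered points / total points * 100
Closure = 139 / 236 * 100
Closure = 0.589 * 100 = 58.9%

58.9


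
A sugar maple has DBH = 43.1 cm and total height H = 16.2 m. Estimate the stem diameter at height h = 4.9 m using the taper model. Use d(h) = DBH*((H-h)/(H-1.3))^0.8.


Taper: d(h) = DBH * ((H - h) / (H - 1.3))^0.8
Numerator = H - h = 16.2 - 4.9 = 11.3 m
Denominator = H - 1.3 = 16.2 - 1.3 = 14.9 m
Ratio = 11.3 / 14.9 = 0.75839
d = 43.1 * 0.75839^0.8 = 34.5 cm

34.5


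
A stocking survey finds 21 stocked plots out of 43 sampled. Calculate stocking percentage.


Formula: Stocking % = stocked plots / total plots * 100
Stocking = 21 / 43 * 100
Stocking = 0.4884 * 100 = 48.8%

48.8


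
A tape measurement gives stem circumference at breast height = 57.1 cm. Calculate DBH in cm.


Formula: DBH = C / pi
DBH = 57.1 / pi
pi = 3.14159...
DBH = 18.2 cm

18.2


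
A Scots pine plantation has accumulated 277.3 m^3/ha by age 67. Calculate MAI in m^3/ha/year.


Formula: MAI = Total Volume / Stand Age
MAI = 277.3 m^3/ha / 67 years
MAI = 4.14 m^3/ha/year

4.14


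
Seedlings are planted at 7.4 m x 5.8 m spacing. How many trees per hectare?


Formula: TPH = 10000 m^2/ha / (spacing_x * spacing_y)
Area per tree = 7.4 m * 5.8 m = 42.92 m^2
TPH = 10000 / 42.92 = 233 trees/ha

233


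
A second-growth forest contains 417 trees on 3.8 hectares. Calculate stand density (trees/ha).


Formula: Stand Density = N_trees / Area_ha
Density = 417 trees / 3.8 ha
Density = 110 trees/ha

110


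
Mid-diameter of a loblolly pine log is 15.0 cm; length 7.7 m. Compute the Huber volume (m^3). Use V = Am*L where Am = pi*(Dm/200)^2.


Huber: V = Am * L,  Am = pi*(Dm/200)^2
Am = pi*(15.0/200)^2 = 0.017671 m^2
V = 0.017671*7.7 = 0.1361 m^3

0.1361


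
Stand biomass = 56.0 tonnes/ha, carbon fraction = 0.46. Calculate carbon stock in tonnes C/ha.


Formula: Carbon Stock = Biomass * Carbon Fraction
C = 56.0 t/ha * 0.46
C = 25.8 t C/ha

25.8


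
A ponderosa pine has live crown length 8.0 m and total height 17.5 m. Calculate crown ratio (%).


Formula: Crown Ratio = (Crown Length / Total Height) * 100
CR = (8.0 m / 17.5 m) * 100
CR = 0.4571 * 100 = 45.7%

45.7


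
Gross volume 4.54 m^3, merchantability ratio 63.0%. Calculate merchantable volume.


Formula: MV = V_total * (merchantable_pct / 100)
Merchantable fraction = 63.0% / 100 = 0.63
MV = 4.54 m^3 * 0.63 = 2.86 m^3

2.86


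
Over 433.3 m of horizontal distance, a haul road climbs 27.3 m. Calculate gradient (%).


Formula: Gradient = rise / run * 100
Gradient = 27.3 / 433.3 * 100 = 6.3%

6.3


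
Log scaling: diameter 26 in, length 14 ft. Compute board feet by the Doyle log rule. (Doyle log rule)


Doyle: BF = (D - 4)^2 * L / 16
Adjusted diameter = 26 - 4 = 22 in
(D-4)^2 = 22^2 = 484
BF = 484 * 14 / 16 = 424 BF

424


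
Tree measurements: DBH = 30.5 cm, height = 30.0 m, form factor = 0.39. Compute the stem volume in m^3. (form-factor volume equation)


Formula: V = pi * (DBH/200)^2 * H * ff
Radius = DBH/200 = 30.5/200 = 0.1525 m
Radius^2 = 0.1525^2 = 0.02325625 m^2
V = pi * 0.02325625 * 30.0 * 0.39
V = 0.855 m^3

0.855


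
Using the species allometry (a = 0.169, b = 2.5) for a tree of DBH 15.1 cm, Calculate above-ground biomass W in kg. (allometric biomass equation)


Formula: W = a * DBH^b  (allometric power law)
DBH^b = 15.1^2.5 = 886.0176
W = 0.169 * 886.0176 = 149.7 kg

149.7


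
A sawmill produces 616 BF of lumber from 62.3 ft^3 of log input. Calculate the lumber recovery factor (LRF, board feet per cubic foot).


Formula: LRF = Lumber Output (BF) / Log Input (ft^3)
LRF = 616 BF / 62.3 ft^3
LRF = 9.89 BF/ft^3

9.89


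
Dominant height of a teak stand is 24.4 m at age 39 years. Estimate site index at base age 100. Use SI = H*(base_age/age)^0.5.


Formula: SI = H_dom * (base_age / age)^0.5
Age ratio = 100 / 39 = 2.5641
sqrt(age_ratio) = 1.60128
SI = 24.4 * 1.60128 = 39.1 m

39.1


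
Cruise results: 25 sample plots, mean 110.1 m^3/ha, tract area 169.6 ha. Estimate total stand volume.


Formula: Total Volume = Mean Volume per ha * Total Area
Total Volume = 110.1 m^3/ha * 169.6 ha
Total Volume = 18673 m^3

18673


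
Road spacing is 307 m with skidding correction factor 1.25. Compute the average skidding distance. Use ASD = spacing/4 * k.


Formula: ASD = (spacing / 4) * correction
Uncorrected distance = spacing / 4 = 307 / 4 = 76.75 m
ASD = 76.75 * 1.25 = 96 m

96


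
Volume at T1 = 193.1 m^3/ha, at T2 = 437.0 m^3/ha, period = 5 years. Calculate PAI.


Formula: PAI = (V_T2 - V_T1) / (T2 - T1)
Volume increment = 437.0 - 193.1 = 243.9 m^3/ha
PAI = 243.9 / 5 = 48.78 m^3/ha/year

48.78


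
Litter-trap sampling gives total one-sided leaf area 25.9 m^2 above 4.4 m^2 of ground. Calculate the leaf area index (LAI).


Formula: LAI = total leaf area / ground area  (dimensionless)
LAI = 25.9 m^2 / 4.4 m^2
LAI = 5.89

5.89


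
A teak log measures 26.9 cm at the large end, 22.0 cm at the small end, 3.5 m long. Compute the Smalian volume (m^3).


Smalian: V = (A1 + A2)/2 * L,  A = pi*(D/200)^2
A1 = pi*(26.9/200)^2 = 0.056832 m^2
A2 = pi*(22.0/200)^2 = 0.038013 m^2
V = (0.056832+0.038013)/2*3.5 = 0.166 m^3

0.166


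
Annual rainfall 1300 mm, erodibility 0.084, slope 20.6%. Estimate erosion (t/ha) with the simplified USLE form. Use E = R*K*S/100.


Formula: E = R * K * S / 100  (simplified USLE)
R * K = 1300 * 0.084 = 109.2
E = 109.2 * 20.6 / 100 = 22.5 t/ha

22.5


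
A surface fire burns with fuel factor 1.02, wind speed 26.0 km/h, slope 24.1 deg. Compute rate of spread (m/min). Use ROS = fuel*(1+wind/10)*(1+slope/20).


Formula: ROS = fuel * (1 + wind/10) * (1 + slope/20)
Wind factor = 1 + 26.0/10 = 3.6
Slope factor = 1 + 24.1/20 = 2.205
ROS = 1.02 * 3.6 * 2.205 = 8.1 m/min

8.1


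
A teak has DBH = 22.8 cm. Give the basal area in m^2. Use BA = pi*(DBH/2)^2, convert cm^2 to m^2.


Formula: BA = pi * (DBH/2)^2 / 10000  (cm^2 to m^2)
Radius = DBH/2 = 22.8/2 = 11.4 cm
BA = pi * 11.4^2 / 10000
   = 408.2814 cm^2 / 10000
   = 0.0408 m^2

0.0408


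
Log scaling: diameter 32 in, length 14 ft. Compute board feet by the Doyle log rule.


Doyle: BF = (D - 4)^2 * L / 16
Adjusted diameter = 32 - 4 = 28 in
(D-4)^2 = 28^2 = 784
BF = 784 * 14 / 16 = 686 BF

686


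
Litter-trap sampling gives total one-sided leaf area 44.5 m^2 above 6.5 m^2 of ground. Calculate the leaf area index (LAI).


Formula: LAI = total leaf area / ground area  (dimensionless)
LAI = 44.5 m^2 / 6.5 m^2
LAI = 6.85

6.85


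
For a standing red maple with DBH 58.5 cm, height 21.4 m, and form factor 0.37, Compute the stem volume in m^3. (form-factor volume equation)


Formula: V = pi * (DBH/200)^2 * H * ff
Radius = DBH/200 = 58.5/200 = 0.2925 m
Radius^2 = 0.2925^2 = 0.08555625 m^2
V = pi * 0.08555625 * 21.4 * 0.37
V = 2.128 m^3

2.128


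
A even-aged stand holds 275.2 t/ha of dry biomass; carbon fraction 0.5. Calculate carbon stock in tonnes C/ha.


Formula: Carbon Stock = Biomass * Carbon Fraction
C = 275.2 t/ha * 0.5
C = 137.6 t C/ha

137.6


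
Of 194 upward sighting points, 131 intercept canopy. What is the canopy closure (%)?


Formula: Canopy closure = covered points / total points * 100
Closure = 131 / 194 * 100
Closure = 0.6753 * 100 = 67.5%

67.5


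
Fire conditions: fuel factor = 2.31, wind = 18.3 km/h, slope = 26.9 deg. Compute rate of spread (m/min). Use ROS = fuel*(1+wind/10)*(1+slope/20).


Formula: ROS = fuel * (1 + wind/10) * (1 + slope/20)
Wind factor = 1 + 18.3/10 = 2.83
Slope factor = 1 + 26.9/20 = 2.345
ROS = 2.31 * 2.83 * 2.345 = 15.33 m/min

15.33


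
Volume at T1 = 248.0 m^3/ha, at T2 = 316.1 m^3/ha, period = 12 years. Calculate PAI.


Formula: PAI = (V_T2 - V_T1) / (T2 - T1)
Volume increment = 316.1 - 248.0 = 68.1 m^3/ha
PAI = 68.1 / 12 = 5.68 m^3/ha/year

5.68


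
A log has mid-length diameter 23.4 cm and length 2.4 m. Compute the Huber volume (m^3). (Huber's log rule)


Huber: V = Am * L,  Am = pi*(Dm/200)^2
Am = pi*(23.4/200)^2 = 0.043005 m^2
V = 0.043005*2.4 = 0.1032 m^3

0.1032


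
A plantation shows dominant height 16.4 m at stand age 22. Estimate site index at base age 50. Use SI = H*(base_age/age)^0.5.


Formula: SI = H_dom * (base_age / age)^0.5
Age ratio = 50 / 22 = 2.27273
sqrt(age_ratio) = 1.50756
SI = 16.4 * 1.50756 = 24.7 m

24.7


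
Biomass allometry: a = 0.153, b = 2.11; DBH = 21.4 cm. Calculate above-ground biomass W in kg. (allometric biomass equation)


Formula: W = a * DBH^b  (allometric power law)
DBH^b = 21.4^2.11 = 641.4651
W = 0.153 * 641.4651 = 98.1 kg

98.1


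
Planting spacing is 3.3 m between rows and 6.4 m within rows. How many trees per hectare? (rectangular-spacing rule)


Formula: TPH = 10000 m^2/ha / (spacing_x * spacing_y)
Area per tree = 3.3 m * 6.4 m = 21.12 m^2
TPH = 10000 / 21.12 = 473 trees/ha

473


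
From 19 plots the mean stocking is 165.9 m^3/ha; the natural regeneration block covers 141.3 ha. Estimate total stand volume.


Formula: Total Volume = Mean Volume per ha * Total Area
Total Volume = 165.9 m^3/ha * 141.3 ha
Total Volume = 23442 m^3

23442


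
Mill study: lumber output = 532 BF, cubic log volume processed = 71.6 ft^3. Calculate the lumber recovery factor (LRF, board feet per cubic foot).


Formula: LRF = Lumber Output (BF) / Log Input (ft^3)
LRF = 532 BF / 71.6 ft^3
LRF = 7.43 BF/ft^3

7.43


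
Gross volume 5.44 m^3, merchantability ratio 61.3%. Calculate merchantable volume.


Formula: MV = V_total * (merchantable_pct / 100)
Merchantable fraction = 61.3% / 100 = 0.613
MV = 5.44 m^3 * 0.613 = 3.335 m^3

3.335


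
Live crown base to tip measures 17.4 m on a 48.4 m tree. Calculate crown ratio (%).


Formula: Crown Ratio = (Crown Length / Total Height) * 100
CR = (17.4 m / 48.4 m) * 100
CR = 0.3595 * 100 = 36.0%

36.0


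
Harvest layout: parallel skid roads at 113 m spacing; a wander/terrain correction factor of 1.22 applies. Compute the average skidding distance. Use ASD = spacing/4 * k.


Formula: ASD = (spacing / 4) * correction
Uncorrected distance = spacing / 4 = 113 / 4 = 28.25 m
ASD = 28.25 * 1.22 = 34 m

34


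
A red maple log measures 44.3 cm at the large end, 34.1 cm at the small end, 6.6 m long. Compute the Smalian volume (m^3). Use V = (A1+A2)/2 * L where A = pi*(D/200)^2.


Smalian: V = (A1 + A2)/2 * L,  A = pi*(D/200)^2
A1 = pi*(44.3/200)^2 = 0.154134 m^2
A2 = pi*(34.1/200)^2 = 0.091327 m^2
V = (0.154134+0.091327)/2*6.6 = 0.81 m^3

0.81


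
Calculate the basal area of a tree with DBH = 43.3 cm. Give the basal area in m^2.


Formula: BA = pi * (DBH/2)^2 / 10000  (cm^2 to m^2)
Radius = DBH/2 = 43.3/2 = 21.65 cm
BA = pi * 21.65^2 / 10000
   = 1472.5352 cm^2 / 10000
   = 0.1473 m^2

0.1473


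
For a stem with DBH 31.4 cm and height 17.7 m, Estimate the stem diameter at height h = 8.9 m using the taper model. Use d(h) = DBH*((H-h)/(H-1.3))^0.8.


Taper: d(h) = DBH * ((H - h) / (H - 1.3))^0.8
Numerator = H - h = 17.7 - 8.9 = 8.8 m
Denominator = H - 1.3 = 17.7 - 1.3 = 16.4 m
Ratio = 8.8 / 16.4 = 0.53659
d = 31.4 * 0.53659^0.8 = 19.1 cm

19.1


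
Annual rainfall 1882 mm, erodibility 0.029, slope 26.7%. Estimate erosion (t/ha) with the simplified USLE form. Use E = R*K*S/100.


Formula: E = R * K * S / 100  (simplified USLE)
R * K = 1882 * 0.029 = 54.578
E = 54.578 * 26.7 / 100 = 14.57 t/ha

14.57


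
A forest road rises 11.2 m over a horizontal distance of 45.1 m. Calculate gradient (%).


Formula: Gradient = rise / run * 100
Gradient = 11.2 / 45.1 * 100 = 24.8%

24.8


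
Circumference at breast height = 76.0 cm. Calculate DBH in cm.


Formula: DBH = C / pi
DBH = 76.0 / pi
pi = 3.14159...
DBH = 24.2 cm

24.2


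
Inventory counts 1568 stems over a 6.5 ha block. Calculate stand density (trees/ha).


Formula: Stand Density = N_trees / Area_ha
Density = 1568 trees / 6.5 ha
Density = 241 trees/ha

241


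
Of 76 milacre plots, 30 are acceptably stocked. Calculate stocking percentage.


Formula: Stocking % = stocked plots / total plots * 100
Stocking = 30 / 76 * 100
Stocking = 0.3947 * 100 = 39.5%

39.5


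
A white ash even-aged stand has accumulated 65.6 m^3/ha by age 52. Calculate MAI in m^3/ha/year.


Formula: MAI = Total Volume / Stand Age
MAI = 65.6 m^3/ha / 52 years
MAI = 1.26 m^3/ha/year

1.26


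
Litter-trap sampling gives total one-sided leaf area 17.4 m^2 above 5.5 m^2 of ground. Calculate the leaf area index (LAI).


Formula: LAI = total leaf area / ground area  (dimensionless)
LAI = 17.4 m^2 / 5.5 m^2
LAI = 3.16

3.16
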